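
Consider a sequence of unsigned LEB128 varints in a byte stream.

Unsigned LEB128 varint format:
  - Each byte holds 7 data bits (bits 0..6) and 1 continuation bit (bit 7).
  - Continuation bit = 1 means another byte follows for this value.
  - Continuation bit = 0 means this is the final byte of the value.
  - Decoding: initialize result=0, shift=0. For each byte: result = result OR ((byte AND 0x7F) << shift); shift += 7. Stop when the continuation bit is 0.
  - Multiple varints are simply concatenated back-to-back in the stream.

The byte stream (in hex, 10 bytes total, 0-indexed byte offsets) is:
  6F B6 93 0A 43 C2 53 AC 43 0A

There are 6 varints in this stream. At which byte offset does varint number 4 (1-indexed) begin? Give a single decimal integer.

  byte[0]=0x6F cont=0 payload=0x6F=111: acc |= 111<<0 -> acc=111 shift=7 [end]
Varint 1: bytes[0:1] = 6F -> value 111 (1 byte(s))
  byte[1]=0xB6 cont=1 payload=0x36=54: acc |= 54<<0 -> acc=54 shift=7
  byte[2]=0x93 cont=1 payload=0x13=19: acc |= 19<<7 -> acc=2486 shift=14
  byte[3]=0x0A cont=0 payload=0x0A=10: acc |= 10<<14 -> acc=166326 shift=21 [end]
Varint 2: bytes[1:4] = B6 93 0A -> value 166326 (3 byte(s))
  byte[4]=0x43 cont=0 payload=0x43=67: acc |= 67<<0 -> acc=67 shift=7 [end]
Varint 3: bytes[4:5] = 43 -> value 67 (1 byte(s))
  byte[5]=0xC2 cont=1 payload=0x42=66: acc |= 66<<0 -> acc=66 shift=7
  byte[6]=0x53 cont=0 payload=0x53=83: acc |= 83<<7 -> acc=10690 shift=14 [end]
Varint 4: bytes[5:7] = C2 53 -> value 10690 (2 byte(s))
  byte[7]=0xAC cont=1 payload=0x2C=44: acc |= 44<<0 -> acc=44 shift=7
  byte[8]=0x43 cont=0 payload=0x43=67: acc |= 67<<7 -> acc=8620 shift=14 [end]
Varint 5: bytes[7:9] = AC 43 -> value 8620 (2 byte(s))
  byte[9]=0x0A cont=0 payload=0x0A=10: acc |= 10<<0 -> acc=10 shift=7 [end]
Varint 6: bytes[9:10] = 0A -> value 10 (1 byte(s))

Answer: 5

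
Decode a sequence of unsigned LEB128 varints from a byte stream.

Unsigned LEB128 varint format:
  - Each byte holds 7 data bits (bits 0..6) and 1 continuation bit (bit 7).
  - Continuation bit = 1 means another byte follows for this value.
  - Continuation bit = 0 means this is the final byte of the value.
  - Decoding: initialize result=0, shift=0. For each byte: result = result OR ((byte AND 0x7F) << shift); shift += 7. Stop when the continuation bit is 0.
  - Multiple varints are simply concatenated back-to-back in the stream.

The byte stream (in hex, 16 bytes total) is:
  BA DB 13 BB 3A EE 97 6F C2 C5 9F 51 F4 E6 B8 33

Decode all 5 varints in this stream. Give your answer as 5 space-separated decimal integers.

  byte[0]=0xBA cont=1 payload=0x3A=58: acc |= 58<<0 -> acc=58 shift=7
  byte[1]=0xDB cont=1 payload=0x5B=91: acc |= 91<<7 -> acc=11706 shift=14
  byte[2]=0x13 cont=0 payload=0x13=19: acc |= 19<<14 -> acc=323002 shift=21 [end]
Varint 1: bytes[0:3] = BA DB 13 -> value 323002 (3 byte(s))
  byte[3]=0xBB cont=1 payload=0x3B=59: acc |= 59<<0 -> acc=59 shift=7
  byte[4]=0x3A cont=0 payload=0x3A=58: acc |= 58<<7 -> acc=7483 shift=14 [end]
Varint 2: bytes[3:5] = BB 3A -> value 7483 (2 byte(s))
  byte[5]=0xEE cont=1 payload=0x6E=110: acc |= 110<<0 -> acc=110 shift=7
  byte[6]=0x97 cont=1 payload=0x17=23: acc |= 23<<7 -> acc=3054 shift=14
  byte[7]=0x6F cont=0 payload=0x6F=111: acc |= 111<<14 -> acc=1821678 shift=21 [end]
Varint 3: bytes[5:8] = EE 97 6F -> value 1821678 (3 byte(s))
  byte[8]=0xC2 cont=1 payload=0x42=66: acc |= 66<<0 -> acc=66 shift=7
  byte[9]=0xC5 cont=1 payload=0x45=69: acc |= 69<<7 -> acc=8898 shift=14
  byte[10]=0x9F cont=1 payload=0x1F=31: acc |= 31<<14 -> acc=516802 shift=21
  byte[11]=0x51 cont=0 payload=0x51=81: acc |= 81<<21 -> acc=170386114 shift=28 [end]
Varint 4: bytes[8:12] = C2 C5 9F 51 -> value 170386114 (4 byte(s))
  byte[12]=0xF4 cont=1 payload=0x74=116: acc |= 116<<0 -> acc=116 shift=7
  byte[13]=0xE6 cont=1 payload=0x66=102: acc |= 102<<7 -> acc=13172 shift=14
  byte[14]=0xB8 cont=1 payload=0x38=56: acc |= 56<<14 -> acc=930676 shift=21
  byte[15]=0x33 cont=0 payload=0x33=51: acc |= 51<<21 -> acc=107885428 shift=28 [end]
Varint 5: bytes[12:16] = F4 E6 B8 33 -> value 107885428 (4 byte(s))

Answer: 323002 7483 1821678 170386114 107885428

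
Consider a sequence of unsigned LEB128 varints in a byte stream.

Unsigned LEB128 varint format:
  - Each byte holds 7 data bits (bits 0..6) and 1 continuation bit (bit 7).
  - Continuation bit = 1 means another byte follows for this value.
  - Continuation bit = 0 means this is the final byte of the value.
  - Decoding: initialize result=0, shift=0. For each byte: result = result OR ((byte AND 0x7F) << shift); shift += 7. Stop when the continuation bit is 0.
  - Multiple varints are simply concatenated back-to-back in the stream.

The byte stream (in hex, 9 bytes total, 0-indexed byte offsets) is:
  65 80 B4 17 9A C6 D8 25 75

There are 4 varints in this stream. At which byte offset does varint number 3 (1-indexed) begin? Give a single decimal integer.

  byte[0]=0x65 cont=0 payload=0x65=101: acc |= 101<<0 -> acc=101 shift=7 [end]
Varint 1: bytes[0:1] = 65 -> value 101 (1 byte(s))
  byte[1]=0x80 cont=1 payload=0x00=0: acc |= 0<<0 -> acc=0 shift=7
  byte[2]=0xB4 cont=1 payload=0x34=52: acc |= 52<<7 -> acc=6656 shift=14
  byte[3]=0x17 cont=0 payload=0x17=23: acc |= 23<<14 -> acc=383488 shift=21 [end]
Varint 2: bytes[1:4] = 80 B4 17 -> value 383488 (3 byte(s))
  byte[4]=0x9A cont=1 payload=0x1A=26: acc |= 26<<0 -> acc=26 shift=7
  byte[5]=0xC6 cont=1 payload=0x46=70: acc |= 70<<7 -> acc=8986 shift=14
  byte[6]=0xD8 cont=1 payload=0x58=88: acc |= 88<<14 -> acc=1450778 shift=21
  byte[7]=0x25 cont=0 payload=0x25=37: acc |= 37<<21 -> acc=79045402 shift=28 [end]
Varint 3: bytes[4:8] = 9A C6 D8 25 -> value 79045402 (4 byte(s))
  byte[8]=0x75 cont=0 payload=0x75=117: acc |= 117<<0 -> acc=117 shift=7 [end]
Varint 4: bytes[8:9] = 75 -> value 117 (1 byte(s))

Answer: 4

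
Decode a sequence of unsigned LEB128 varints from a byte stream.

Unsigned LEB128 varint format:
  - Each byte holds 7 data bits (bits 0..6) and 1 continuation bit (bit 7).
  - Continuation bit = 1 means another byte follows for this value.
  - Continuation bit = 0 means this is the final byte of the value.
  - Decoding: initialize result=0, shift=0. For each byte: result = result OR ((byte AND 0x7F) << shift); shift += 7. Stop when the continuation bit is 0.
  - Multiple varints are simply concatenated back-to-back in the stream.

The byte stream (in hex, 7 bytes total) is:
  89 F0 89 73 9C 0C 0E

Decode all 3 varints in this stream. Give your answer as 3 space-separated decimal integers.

  byte[0]=0x89 cont=1 payload=0x09=9: acc |= 9<<0 -> acc=9 shift=7
  byte[1]=0xF0 cont=1 payload=0x70=112: acc |= 112<<7 -> acc=14345 shift=14
  byte[2]=0x89 cont=1 payload=0x09=9: acc |= 9<<14 -> acc=161801 shift=21
  byte[3]=0x73 cont=0 payload=0x73=115: acc |= 115<<21 -> acc=241334281 shift=28 [end]
Varint 1: bytes[0:4] = 89 F0 89 73 -> value 241334281 (4 byte(s))
  byte[4]=0x9C cont=1 payload=0x1C=28: acc |= 28<<0 -> acc=28 shift=7
  byte[5]=0x0C cont=0 payload=0x0C=12: acc |= 12<<7 -> acc=1564 shift=14 [end]
Varint 2: bytes[4:6] = 9C 0C -> value 1564 (2 byte(s))
  byte[6]=0x0E cont=0 payload=0x0E=14: acc |= 14<<0 -> acc=14 shift=7 [end]
Varint 3: bytes[6:7] = 0E -> value 14 (1 byte(s))

Answer: 241334281 1564 14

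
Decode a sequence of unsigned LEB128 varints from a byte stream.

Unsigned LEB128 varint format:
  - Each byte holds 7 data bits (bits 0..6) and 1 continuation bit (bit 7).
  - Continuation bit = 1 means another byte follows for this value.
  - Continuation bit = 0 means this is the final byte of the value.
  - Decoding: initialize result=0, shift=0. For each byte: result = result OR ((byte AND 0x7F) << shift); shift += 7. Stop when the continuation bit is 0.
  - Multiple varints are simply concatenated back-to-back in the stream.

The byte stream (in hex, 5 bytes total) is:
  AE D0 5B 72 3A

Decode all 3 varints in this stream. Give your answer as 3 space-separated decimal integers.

  byte[0]=0xAE cont=1 payload=0x2E=46: acc |= 46<<0 -> acc=46 shift=7
  byte[1]=0xD0 cont=1 payload=0x50=80: acc |= 80<<7 -> acc=10286 shift=14
  byte[2]=0x5B cont=0 payload=0x5B=91: acc |= 91<<14 -> acc=1501230 shift=21 [end]
Varint 1: bytes[0:3] = AE D0 5B -> value 1501230 (3 byte(s))
  byte[3]=0x72 cont=0 payload=0x72=114: acc |= 114<<0 -> acc=114 shift=7 [end]
Varint 2: bytes[3:4] = 72 -> value 114 (1 byte(s))
  byte[4]=0x3A cont=0 payload=0x3A=58: acc |= 58<<0 -> acc=58 shift=7 [end]
Varint 3: bytes[4:5] = 3A -> value 58 (1 byte(s))

Answer: 1501230 114 58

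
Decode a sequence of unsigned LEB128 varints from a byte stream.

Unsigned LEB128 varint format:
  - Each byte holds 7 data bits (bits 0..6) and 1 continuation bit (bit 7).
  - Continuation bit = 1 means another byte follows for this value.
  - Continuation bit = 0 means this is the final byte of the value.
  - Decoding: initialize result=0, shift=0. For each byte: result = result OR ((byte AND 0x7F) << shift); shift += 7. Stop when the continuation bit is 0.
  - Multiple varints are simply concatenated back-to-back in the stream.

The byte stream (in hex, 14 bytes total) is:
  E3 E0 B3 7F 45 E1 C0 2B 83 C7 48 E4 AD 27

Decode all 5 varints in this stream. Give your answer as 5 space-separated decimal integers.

  byte[0]=0xE3 cont=1 payload=0x63=99: acc |= 99<<0 -> acc=99 shift=7
  byte[1]=0xE0 cont=1 payload=0x60=96: acc |= 96<<7 -> acc=12387 shift=14
  byte[2]=0xB3 cont=1 payload=0x33=51: acc |= 51<<14 -> acc=847971 shift=21
  byte[3]=0x7F cont=0 payload=0x7F=127: acc |= 127<<21 -> acc=267186275 shift=28 [end]
Varint 1: bytes[0:4] = E3 E0 B3 7F -> value 267186275 (4 byte(s))
  byte[4]=0x45 cont=0 payload=0x45=69: acc |= 69<<0 -> acc=69 shift=7 [end]
Varint 2: bytes[4:5] = 45 -> value 69 (1 byte(s))
  byte[5]=0xE1 cont=1 payload=0x61=97: acc |= 97<<0 -> acc=97 shift=7
  byte[6]=0xC0 cont=1 payload=0x40=64: acc |= 64<<7 -> acc=8289 shift=14
  byte[7]=0x2B cont=0 payload=0x2B=43: acc |= 43<<14 -> acc=712801 shift=21 [end]
Varint 3: bytes[5:8] = E1 C0 2B -> value 712801 (3 byte(s))
  byte[8]=0x83 cont=1 payload=0x03=3: acc |= 3<<0 -> acc=3 shift=7
  byte[9]=0xC7 cont=1 payload=0x47=71: acc |= 71<<7 -> acc=9091 shift=14
  byte[10]=0x48 cont=0 payload=0x48=72: acc |= 72<<14 -> acc=1188739 shift=21 [end]
Varint 4: bytes[8:11] = 83 C7 48 -> value 1188739 (3 byte(s))
  byte[11]=0xE4 cont=1 payload=0x64=100: acc |= 100<<0 -> acc=100 shift=7
  byte[12]=0xAD cont=1 payload=0x2D=45: acc |= 45<<7 -> acc=5860 shift=14
  byte[13]=0x27 cont=0 payload=0x27=39: acc |= 39<<14 -> acc=644836 shift=21 [end]
Varint 5: bytes[11:14] = E4 AD 27 -> value 644836 (3 byte(s))

Answer: 267186275 69 712801 1188739 644836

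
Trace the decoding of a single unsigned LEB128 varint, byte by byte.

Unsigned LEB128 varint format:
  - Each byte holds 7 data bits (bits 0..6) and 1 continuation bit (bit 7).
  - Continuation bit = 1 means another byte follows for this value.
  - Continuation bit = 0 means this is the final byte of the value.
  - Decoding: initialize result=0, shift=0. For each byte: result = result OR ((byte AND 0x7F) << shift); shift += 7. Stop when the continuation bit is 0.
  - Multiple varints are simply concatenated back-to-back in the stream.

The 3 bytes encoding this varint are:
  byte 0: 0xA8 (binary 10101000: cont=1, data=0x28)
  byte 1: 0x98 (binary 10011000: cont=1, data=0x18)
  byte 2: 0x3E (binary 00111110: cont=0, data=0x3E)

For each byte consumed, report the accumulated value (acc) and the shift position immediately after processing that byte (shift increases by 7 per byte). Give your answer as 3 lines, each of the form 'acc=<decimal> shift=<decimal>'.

byte 0=0xA8: payload=0x28=40, contrib = 40<<0 = 40; acc -> 40, shift -> 7
byte 1=0x98: payload=0x18=24, contrib = 24<<7 = 3072; acc -> 3112, shift -> 14
byte 2=0x3E: payload=0x3E=62, contrib = 62<<14 = 1015808; acc -> 1018920, shift -> 21

Answer: acc=40 shift=7
acc=3112 shift=14
acc=1018920 shift=21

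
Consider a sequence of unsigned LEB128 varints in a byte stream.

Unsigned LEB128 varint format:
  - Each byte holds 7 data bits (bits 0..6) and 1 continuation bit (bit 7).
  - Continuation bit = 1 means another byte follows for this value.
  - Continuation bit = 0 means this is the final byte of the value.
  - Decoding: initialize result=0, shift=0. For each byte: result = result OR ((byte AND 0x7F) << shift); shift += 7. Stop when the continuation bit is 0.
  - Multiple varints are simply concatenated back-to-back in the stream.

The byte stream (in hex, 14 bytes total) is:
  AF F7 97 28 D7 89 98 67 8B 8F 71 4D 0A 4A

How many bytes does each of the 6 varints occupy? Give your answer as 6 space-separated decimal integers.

  byte[0]=0xAF cont=1 payload=0x2F=47: acc |= 47<<0 -> acc=47 shift=7
  byte[1]=0xF7 cont=1 payload=0x77=119: acc |= 119<<7 -> acc=15279 shift=14
  byte[2]=0x97 cont=1 payload=0x17=23: acc |= 23<<14 -> acc=392111 shift=21
  byte[3]=0x28 cont=0 payload=0x28=40: acc |= 40<<21 -> acc=84278191 shift=28 [end]
Varint 1: bytes[0:4] = AF F7 97 28 -> value 84278191 (4 byte(s))
  byte[4]=0xD7 cont=1 payload=0x57=87: acc |= 87<<0 -> acc=87 shift=7
  byte[5]=0x89 cont=1 payload=0x09=9: acc |= 9<<7 -> acc=1239 shift=14
  byte[6]=0x98 cont=1 payload=0x18=24: acc |= 24<<14 -> acc=394455 shift=21
  byte[7]=0x67 cont=0 payload=0x67=103: acc |= 103<<21 -> acc=216401111 shift=28 [end]
Varint 2: bytes[4:8] = D7 89 98 67 -> value 216401111 (4 byte(s))
  byte[8]=0x8B cont=1 payload=0x0B=11: acc |= 11<<0 -> acc=11 shift=7
  byte[9]=0x8F cont=1 payload=0x0F=15: acc |= 15<<7 -> acc=1931 shift=14
  byte[10]=0x71 cont=0 payload=0x71=113: acc |= 113<<14 -> acc=1853323 shift=21 [end]
Varint 3: bytes[8:11] = 8B 8F 71 -> value 1853323 (3 byte(s))
  byte[11]=0x4D cont=0 payload=0x4D=77: acc |= 77<<0 -> acc=77 shift=7 [end]
Varint 4: bytes[11:12] = 4D -> value 77 (1 byte(s))
  byte[12]=0x0A cont=0 payload=0x0A=10: acc |= 10<<0 -> acc=10 shift=7 [end]
Varint 5: bytes[12:13] = 0A -> value 10 (1 byte(s))
  byte[13]=0x4A cont=0 payload=0x4A=74: acc |= 74<<0 -> acc=74 shift=7 [end]
Varint 6: bytes[13:14] = 4A -> value 74 (1 byte(s))

Answer: 4 4 3 1 1 1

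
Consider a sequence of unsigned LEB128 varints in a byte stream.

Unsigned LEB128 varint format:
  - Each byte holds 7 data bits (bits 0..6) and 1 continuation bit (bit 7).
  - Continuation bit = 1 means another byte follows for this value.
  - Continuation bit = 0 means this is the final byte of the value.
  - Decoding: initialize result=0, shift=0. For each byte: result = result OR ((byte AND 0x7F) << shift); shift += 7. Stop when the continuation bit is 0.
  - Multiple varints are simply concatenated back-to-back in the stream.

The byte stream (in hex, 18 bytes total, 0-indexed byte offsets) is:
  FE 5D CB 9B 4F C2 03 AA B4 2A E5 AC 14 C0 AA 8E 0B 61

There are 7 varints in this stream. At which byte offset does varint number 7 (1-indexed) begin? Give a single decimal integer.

Answer: 17

Derivation:
  byte[0]=0xFE cont=1 payload=0x7E=126: acc |= 126<<0 -> acc=126 shift=7
  byte[1]=0x5D cont=0 payload=0x5D=93: acc |= 93<<7 -> acc=12030 shift=14 [end]
Varint 1: bytes[0:2] = FE 5D -> value 12030 (2 byte(s))
  byte[2]=0xCB cont=1 payload=0x4B=75: acc |= 75<<0 -> acc=75 shift=7
  byte[3]=0x9B cont=1 payload=0x1B=27: acc |= 27<<7 -> acc=3531 shift=14
  byte[4]=0x4F cont=0 payload=0x4F=79: acc |= 79<<14 -> acc=1297867 shift=21 [end]
Varint 2: bytes[2:5] = CB 9B 4F -> value 1297867 (3 byte(s))
  byte[5]=0xC2 cont=1 payload=0x42=66: acc |= 66<<0 -> acc=66 shift=7
  byte[6]=0x03 cont=0 payload=0x03=3: acc |= 3<<7 -> acc=450 shift=14 [end]
Varint 3: bytes[5:7] = C2 03 -> value 450 (2 byte(s))
  byte[7]=0xAA cont=1 payload=0x2A=42: acc |= 42<<0 -> acc=42 shift=7
  byte[8]=0xB4 cont=1 payload=0x34=52: acc |= 52<<7 -> acc=6698 shift=14
  byte[9]=0x2A cont=0 payload=0x2A=42: acc |= 42<<14 -> acc=694826 shift=21 [end]
Varint 4: bytes[7:10] = AA B4 2A -> value 694826 (3 byte(s))
  byte[10]=0xE5 cont=1 payload=0x65=101: acc |= 101<<0 -> acc=101 shift=7
  byte[11]=0xAC cont=1 payload=0x2C=44: acc |= 44<<7 -> acc=5733 shift=14
  byte[12]=0x14 cont=0 payload=0x14=20: acc |= 20<<14 -> acc=333413 shift=21 [end]
Varint 5: bytes[10:13] = E5 AC 14 -> value 333413 (3 byte(s))
  byte[13]=0xC0 cont=1 payload=0x40=64: acc |= 64<<0 -> acc=64 shift=7
  byte[14]=0xAA cont=1 payload=0x2A=42: acc |= 42<<7 -> acc=5440 shift=14
  byte[15]=0x8E cont=1 payload=0x0E=14: acc |= 14<<14 -> acc=234816 shift=21
  byte[16]=0x0B cont=0 payload=0x0B=11: acc |= 11<<21 -> acc=23303488 shift=28 [end]
Varint 6: bytes[13:17] = C0 AA 8E 0B -> value 23303488 (4 byte(s))
  byte[17]=0x61 cont=0 payload=0x61=97: acc |= 97<<0 -> acc=97 shift=7 [end]
Varint 7: bytes[17:18] = 61 -> value 97 (1 byte(s))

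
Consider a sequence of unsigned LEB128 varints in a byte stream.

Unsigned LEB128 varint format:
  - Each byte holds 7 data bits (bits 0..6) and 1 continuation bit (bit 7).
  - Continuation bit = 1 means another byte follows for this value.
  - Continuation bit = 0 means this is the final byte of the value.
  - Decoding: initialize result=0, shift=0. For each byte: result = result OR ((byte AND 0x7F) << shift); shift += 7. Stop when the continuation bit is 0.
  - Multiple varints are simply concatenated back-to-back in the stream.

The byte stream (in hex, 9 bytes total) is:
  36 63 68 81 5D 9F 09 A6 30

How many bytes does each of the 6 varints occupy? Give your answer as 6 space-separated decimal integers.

  byte[0]=0x36 cont=0 payload=0x36=54: acc |= 54<<0 -> acc=54 shift=7 [end]
Varint 1: bytes[0:1] = 36 -> value 54 (1 byte(s))
  byte[1]=0x63 cont=0 payload=0x63=99: acc |= 99<<0 -> acc=99 shift=7 [end]
Varint 2: bytes[1:2] = 63 -> value 99 (1 byte(s))
  byte[2]=0x68 cont=0 payload=0x68=104: acc |= 104<<0 -> acc=104 shift=7 [end]
Varint 3: bytes[2:3] = 68 -> value 104 (1 byte(s))
  byte[3]=0x81 cont=1 payload=0x01=1: acc |= 1<<0 -> acc=1 shift=7
  byte[4]=0x5D cont=0 payload=0x5D=93: acc |= 93<<7 -> acc=11905 shift=14 [end]
Varint 4: bytes[3:5] = 81 5D -> value 11905 (2 byte(s))
  byte[5]=0x9F cont=1 payload=0x1F=31: acc |= 31<<0 -> acc=31 shift=7
  byte[6]=0x09 cont=0 payload=0x09=9: acc |= 9<<7 -> acc=1183 shift=14 [end]
Varint 5: bytes[5:7] = 9F 09 -> value 1183 (2 byte(s))
  byte[7]=0xA6 cont=1 payload=0x26=38: acc |= 38<<0 -> acc=38 shift=7
  byte[8]=0x30 cont=0 payload=0x30=48: acc |= 48<<7 -> acc=6182 shift=14 [end]
Varint 6: bytes[7:9] = A6 30 -> value 6182 (2 byte(s))

Answer: 1 1 1 2 2 2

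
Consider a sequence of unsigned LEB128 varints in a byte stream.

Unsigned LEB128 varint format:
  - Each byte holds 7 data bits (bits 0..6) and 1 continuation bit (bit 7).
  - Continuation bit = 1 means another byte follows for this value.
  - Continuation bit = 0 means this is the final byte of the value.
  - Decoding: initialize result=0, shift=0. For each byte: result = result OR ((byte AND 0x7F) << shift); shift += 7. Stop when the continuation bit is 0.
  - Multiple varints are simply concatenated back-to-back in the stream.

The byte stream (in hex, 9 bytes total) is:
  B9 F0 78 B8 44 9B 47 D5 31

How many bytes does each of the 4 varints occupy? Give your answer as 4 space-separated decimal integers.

Answer: 3 2 2 2

Derivation:
  byte[0]=0xB9 cont=1 payload=0x39=57: acc |= 57<<0 -> acc=57 shift=7
  byte[1]=0xF0 cont=1 payload=0x70=112: acc |= 112<<7 -> acc=14393 shift=14
  byte[2]=0x78 cont=0 payload=0x78=120: acc |= 120<<14 -> acc=1980473 shift=21 [end]
Varint 1: bytes[0:3] = B9 F0 78 -> value 1980473 (3 byte(s))
  byte[3]=0xB8 cont=1 payload=0x38=56: acc |= 56<<0 -> acc=56 shift=7
  byte[4]=0x44 cont=0 payload=0x44=68: acc |= 68<<7 -> acc=8760 shift=14 [end]
Varint 2: bytes[3:5] = B8 44 -> value 8760 (2 byte(s))
  byte[5]=0x9B cont=1 payload=0x1B=27: acc |= 27<<0 -> acc=27 shift=7
  byte[6]=0x47 cont=0 payload=0x47=71: acc |= 71<<7 -> acc=9115 shift=14 [end]
Varint 3: bytes[5:7] = 9B 47 -> value 9115 (2 byte(s))
  byte[7]=0xD5 cont=1 payload=0x55=85: acc |= 85<<0 -> acc=85 shift=7
  byte[8]=0x31 cont=0 payload=0x31=49: acc |= 49<<7 -> acc=6357 shift=14 [end]
Varint 4: bytes[7:9] = D5 31 -> value 6357 (2 byte(s))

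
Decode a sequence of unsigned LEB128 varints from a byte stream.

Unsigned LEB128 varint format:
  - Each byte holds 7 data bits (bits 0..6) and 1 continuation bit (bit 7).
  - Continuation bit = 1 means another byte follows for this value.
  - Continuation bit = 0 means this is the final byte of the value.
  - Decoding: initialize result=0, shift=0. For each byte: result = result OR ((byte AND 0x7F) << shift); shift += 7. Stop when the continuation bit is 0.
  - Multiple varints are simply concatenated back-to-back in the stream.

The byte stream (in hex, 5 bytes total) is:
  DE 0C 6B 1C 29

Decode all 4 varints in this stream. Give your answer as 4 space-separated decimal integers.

  byte[0]=0xDE cont=1 payload=0x5E=94: acc |= 94<<0 -> acc=94 shift=7
  byte[1]=0x0C cont=0 payload=0x0C=12: acc |= 12<<7 -> acc=1630 shift=14 [end]
Varint 1: bytes[0:2] = DE 0C -> value 1630 (2 byte(s))
  byte[2]=0x6B cont=0 payload=0x6B=107: acc |= 107<<0 -> acc=107 shift=7 [end]
Varint 2: bytes[2:3] = 6B -> value 107 (1 byte(s))
  byte[3]=0x1C cont=0 payload=0x1C=28: acc |= 28<<0 -> acc=28 shift=7 [end]
Varint 3: bytes[3:4] = 1C -> value 28 (1 byte(s))
  byte[4]=0x29 cont=0 payload=0x29=41: acc |= 41<<0 -> acc=41 shift=7 [end]
Varint 4: bytes[4:5] = 29 -> value 41 (1 byte(s))

Answer: 1630 107 28 41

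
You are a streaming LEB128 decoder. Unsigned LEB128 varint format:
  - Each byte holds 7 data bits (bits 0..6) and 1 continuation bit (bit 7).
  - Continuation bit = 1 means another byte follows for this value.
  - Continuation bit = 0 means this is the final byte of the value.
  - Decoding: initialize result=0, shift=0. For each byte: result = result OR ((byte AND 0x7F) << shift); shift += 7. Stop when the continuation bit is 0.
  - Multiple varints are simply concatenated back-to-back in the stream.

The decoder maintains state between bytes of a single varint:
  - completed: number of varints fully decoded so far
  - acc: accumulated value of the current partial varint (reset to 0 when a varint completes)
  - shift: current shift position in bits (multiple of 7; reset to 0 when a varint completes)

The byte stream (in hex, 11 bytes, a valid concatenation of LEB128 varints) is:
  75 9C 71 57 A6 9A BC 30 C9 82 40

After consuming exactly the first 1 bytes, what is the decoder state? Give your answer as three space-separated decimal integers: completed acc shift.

Answer: 1 0 0

Derivation:
byte[0]=0x75 cont=0 payload=0x75: varint #1 complete (value=117); reset -> completed=1 acc=0 shift=0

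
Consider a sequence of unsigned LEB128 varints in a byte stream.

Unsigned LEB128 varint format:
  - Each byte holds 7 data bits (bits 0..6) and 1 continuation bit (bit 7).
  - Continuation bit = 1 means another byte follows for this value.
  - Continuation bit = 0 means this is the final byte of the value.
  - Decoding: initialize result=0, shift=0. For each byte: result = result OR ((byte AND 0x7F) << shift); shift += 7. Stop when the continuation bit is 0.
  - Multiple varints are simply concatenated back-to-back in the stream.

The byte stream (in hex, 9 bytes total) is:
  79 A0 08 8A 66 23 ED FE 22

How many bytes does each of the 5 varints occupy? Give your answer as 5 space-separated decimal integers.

  byte[0]=0x79 cont=0 payload=0x79=121: acc |= 121<<0 -> acc=121 shift=7 [end]
Varint 1: bytes[0:1] = 79 -> value 121 (1 byte(s))
  byte[1]=0xA0 cont=1 payload=0x20=32: acc |= 32<<0 -> acc=32 shift=7
  byte[2]=0x08 cont=0 payload=0x08=8: acc |= 8<<7 -> acc=1056 shift=14 [end]
Varint 2: bytes[1:3] = A0 08 -> value 1056 (2 byte(s))
  byte[3]=0x8A cont=1 payload=0x0A=10: acc |= 10<<0 -> acc=10 shift=7
  byte[4]=0x66 cont=0 payload=0x66=102: acc |= 102<<7 -> acc=13066 shift=14 [end]
Varint 3: bytes[3:5] = 8A 66 -> value 13066 (2 byte(s))
  byte[5]=0x23 cont=0 payload=0x23=35: acc |= 35<<0 -> acc=35 shift=7 [end]
Varint 4: bytes[5:6] = 23 -> value 35 (1 byte(s))
  byte[6]=0xED cont=1 payload=0x6D=109: acc |= 109<<0 -> acc=109 shift=7
  byte[7]=0xFE cont=1 payload=0x7E=126: acc |= 126<<7 -> acc=16237 shift=14
  byte[8]=0x22 cont=0 payload=0x22=34: acc |= 34<<14 -> acc=573293 shift=21 [end]
Varint 5: bytes[6:9] = ED FE 22 -> value 573293 (3 byte(s))

Answer: 1 2 2 1 3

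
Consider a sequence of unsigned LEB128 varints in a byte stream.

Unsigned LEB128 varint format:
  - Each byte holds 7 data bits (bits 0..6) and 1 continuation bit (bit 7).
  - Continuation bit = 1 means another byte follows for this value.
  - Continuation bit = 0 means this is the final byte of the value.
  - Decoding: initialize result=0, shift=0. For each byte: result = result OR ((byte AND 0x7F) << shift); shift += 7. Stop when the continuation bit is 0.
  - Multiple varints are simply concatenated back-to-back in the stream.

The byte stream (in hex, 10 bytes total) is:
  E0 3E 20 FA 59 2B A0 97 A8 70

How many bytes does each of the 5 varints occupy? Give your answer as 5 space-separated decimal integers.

Answer: 2 1 2 1 4

Derivation:
  byte[0]=0xE0 cont=1 payload=0x60=96: acc |= 96<<0 -> acc=96 shift=7
  byte[1]=0x3E cont=0 payload=0x3E=62: acc |= 62<<7 -> acc=8032 shift=14 [end]
Varint 1: bytes[0:2] = E0 3E -> value 8032 (2 byte(s))
  byte[2]=0x20 cont=0 payload=0x20=32: acc |= 32<<0 -> acc=32 shift=7 [end]
Varint 2: bytes[2:3] = 20 -> value 32 (1 byte(s))
  byte[3]=0xFA cont=1 payload=0x7A=122: acc |= 122<<0 -> acc=122 shift=7
  byte[4]=0x59 cont=0 payload=0x59=89: acc |= 89<<7 -> acc=11514 shift=14 [end]
Varint 3: bytes[3:5] = FA 59 -> value 11514 (2 byte(s))
  byte[5]=0x2B cont=0 payload=0x2B=43: acc |= 43<<0 -> acc=43 shift=7 [end]
Varint 4: bytes[5:6] = 2B -> value 43 (1 byte(s))
  byte[6]=0xA0 cont=1 payload=0x20=32: acc |= 32<<0 -> acc=32 shift=7
  byte[7]=0x97 cont=1 payload=0x17=23: acc |= 23<<7 -> acc=2976 shift=14
  byte[8]=0xA8 cont=1 payload=0x28=40: acc |= 40<<14 -> acc=658336 shift=21
  byte[9]=0x70 cont=0 payload=0x70=112: acc |= 112<<21 -> acc=235539360 shift=28 [end]
Varint 5: bytes[6:10] = A0 97 A8 70 -> value 235539360 (4 byte(s))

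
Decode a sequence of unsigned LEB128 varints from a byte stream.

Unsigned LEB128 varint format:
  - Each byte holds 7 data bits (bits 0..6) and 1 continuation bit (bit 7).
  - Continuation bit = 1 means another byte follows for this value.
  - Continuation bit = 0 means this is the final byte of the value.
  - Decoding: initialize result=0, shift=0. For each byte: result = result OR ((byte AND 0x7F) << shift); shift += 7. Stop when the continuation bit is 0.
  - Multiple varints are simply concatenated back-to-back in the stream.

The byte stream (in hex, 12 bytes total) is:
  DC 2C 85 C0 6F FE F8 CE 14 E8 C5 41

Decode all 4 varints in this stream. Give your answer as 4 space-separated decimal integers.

  byte[0]=0xDC cont=1 payload=0x5C=92: acc |= 92<<0 -> acc=92 shift=7
  byte[1]=0x2C cont=0 payload=0x2C=44: acc |= 44<<7 -> acc=5724 shift=14 [end]
Varint 1: bytes[0:2] = DC 2C -> value 5724 (2 byte(s))
  byte[2]=0x85 cont=1 payload=0x05=5: acc |= 5<<0 -> acc=5 shift=7
  byte[3]=0xC0 cont=1 payload=0x40=64: acc |= 64<<7 -> acc=8197 shift=14
  byte[4]=0x6F cont=0 payload=0x6F=111: acc |= 111<<14 -> acc=1826821 shift=21 [end]
Varint 2: bytes[2:5] = 85 C0 6F -> value 1826821 (3 byte(s))
  byte[5]=0xFE cont=1 payload=0x7E=126: acc |= 126<<0 -> acc=126 shift=7
  byte[6]=0xF8 cont=1 payload=0x78=120: acc |= 120<<7 -> acc=15486 shift=14
  byte[7]=0xCE cont=1 payload=0x4E=78: acc |= 78<<14 -> acc=1293438 shift=21
  byte[8]=0x14 cont=0 payload=0x14=20: acc |= 20<<21 -> acc=43236478 shift=28 [end]
Varint 3: bytes[5:9] = FE F8 CE 14 -> value 43236478 (4 byte(s))
  byte[9]=0xE8 cont=1 payload=0x68=104: acc |= 104<<0 -> acc=104 shift=7
  byte[10]=0xC5 cont=1 payload=0x45=69: acc |= 69<<7 -> acc=8936 shift=14
  byte[11]=0x41 cont=0 payload=0x41=65: acc |= 65<<14 -> acc=1073896 shift=21 [end]
Varint 4: bytes[9:12] = E8 C5 41 -> value 1073896 (3 byte(s))

Answer: 5724 1826821 43236478 1073896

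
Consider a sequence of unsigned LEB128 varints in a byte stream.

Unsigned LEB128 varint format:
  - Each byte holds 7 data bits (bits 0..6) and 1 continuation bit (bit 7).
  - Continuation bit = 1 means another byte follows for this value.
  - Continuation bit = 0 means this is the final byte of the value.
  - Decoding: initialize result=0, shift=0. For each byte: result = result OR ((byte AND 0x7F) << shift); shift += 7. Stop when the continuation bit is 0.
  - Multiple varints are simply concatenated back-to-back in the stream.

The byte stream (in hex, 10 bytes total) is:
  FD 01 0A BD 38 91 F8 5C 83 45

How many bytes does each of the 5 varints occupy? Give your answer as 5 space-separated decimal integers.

Answer: 2 1 2 3 2

Derivation:
  byte[0]=0xFD cont=1 payload=0x7D=125: acc |= 125<<0 -> acc=125 shift=7
  byte[1]=0x01 cont=0 payload=0x01=1: acc |= 1<<7 -> acc=253 shift=14 [end]
Varint 1: bytes[0:2] = FD 01 -> value 253 (2 byte(s))
  byte[2]=0x0A cont=0 payload=0x0A=10: acc |= 10<<0 -> acc=10 shift=7 [end]
Varint 2: bytes[2:3] = 0A -> value 10 (1 byte(s))
  byte[3]=0xBD cont=1 payload=0x3D=61: acc |= 61<<0 -> acc=61 shift=7
  byte[4]=0x38 cont=0 payload=0x38=56: acc |= 56<<7 -> acc=7229 shift=14 [end]
Varint 3: bytes[3:5] = BD 38 -> value 7229 (2 byte(s))
  byte[5]=0x91 cont=1 payload=0x11=17: acc |= 17<<0 -> acc=17 shift=7
  byte[6]=0xF8 cont=1 payload=0x78=120: acc |= 120<<7 -> acc=15377 shift=14
  byte[7]=0x5C cont=0 payload=0x5C=92: acc |= 92<<14 -> acc=1522705 shift=21 [end]
Varint 4: bytes[5:8] = 91 F8 5C -> value 1522705 (3 byte(s))
  byte[8]=0x83 cont=1 payload=0x03=3: acc |= 3<<0 -> acc=3 shift=7
  byte[9]=0x45 cont=0 payload=0x45=69: acc |= 69<<7 -> acc=8835 shift=14 [end]
Varint 5: bytes[8:10] = 83 45 -> value 8835 (2 byte(s))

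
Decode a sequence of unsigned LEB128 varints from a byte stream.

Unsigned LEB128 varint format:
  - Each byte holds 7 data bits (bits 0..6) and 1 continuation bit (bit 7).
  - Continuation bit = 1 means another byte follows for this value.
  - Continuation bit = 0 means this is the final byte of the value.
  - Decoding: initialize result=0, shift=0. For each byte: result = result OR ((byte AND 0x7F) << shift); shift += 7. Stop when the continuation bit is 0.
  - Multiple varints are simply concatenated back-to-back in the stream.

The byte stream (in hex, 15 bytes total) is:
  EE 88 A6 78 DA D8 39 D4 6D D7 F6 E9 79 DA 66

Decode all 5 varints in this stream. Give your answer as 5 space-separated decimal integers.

  byte[0]=0xEE cont=1 payload=0x6E=110: acc |= 110<<0 -> acc=110 shift=7
  byte[1]=0x88 cont=1 payload=0x08=8: acc |= 8<<7 -> acc=1134 shift=14
  byte[2]=0xA6 cont=1 payload=0x26=38: acc |= 38<<14 -> acc=623726 shift=21
  byte[3]=0x78 cont=0 payload=0x78=120: acc |= 120<<21 -> acc=252281966 shift=28 [end]
Varint 1: bytes[0:4] = EE 88 A6 78 -> value 252281966 (4 byte(s))
  byte[4]=0xDA cont=1 payload=0x5A=90: acc |= 90<<0 -> acc=90 shift=7
  byte[5]=0xD8 cont=1 payload=0x58=88: acc |= 88<<7 -> acc=11354 shift=14
  byte[6]=0x39 cont=0 payload=0x39=57: acc |= 57<<14 -> acc=945242 shift=21 [end]
Varint 2: bytes[4:7] = DA D8 39 -> value 945242 (3 byte(s))
  byte[7]=0xD4 cont=1 payload=0x54=84: acc |= 84<<0 -> acc=84 shift=7
  byte[8]=0x6D cont=0 payload=0x6D=109: acc |= 109<<7 -> acc=14036 shift=14 [end]
Varint 3: bytes[7:9] = D4 6D -> value 14036 (2 byte(s))
  byte[9]=0xD7 cont=1 payload=0x57=87: acc |= 87<<0 -> acc=87 shift=7
  byte[10]=0xF6 cont=1 payload=0x76=118: acc |= 118<<7 -> acc=15191 shift=14
  byte[11]=0xE9 cont=1 payload=0x69=105: acc |= 105<<14 -> acc=1735511 shift=21
  byte[12]=0x79 cont=0 payload=0x79=121: acc |= 121<<21 -> acc=255490903 shift=28 [end]
Varint 4: bytes[9:13] = D7 F6 E9 79 -> value 255490903 (4 byte(s))
  byte[13]=0xDA cont=1 payload=0x5A=90: acc |= 90<<0 -> acc=90 shift=7
  byte[14]=0x66 cont=0 payload=0x66=102: acc |= 102<<7 -> acc=13146 shift=14 [end]
Varint 5: bytes[13:15] = DA 66 -> value 13146 (2 byte(s))

Answer: 252281966 945242 14036 255490903 13146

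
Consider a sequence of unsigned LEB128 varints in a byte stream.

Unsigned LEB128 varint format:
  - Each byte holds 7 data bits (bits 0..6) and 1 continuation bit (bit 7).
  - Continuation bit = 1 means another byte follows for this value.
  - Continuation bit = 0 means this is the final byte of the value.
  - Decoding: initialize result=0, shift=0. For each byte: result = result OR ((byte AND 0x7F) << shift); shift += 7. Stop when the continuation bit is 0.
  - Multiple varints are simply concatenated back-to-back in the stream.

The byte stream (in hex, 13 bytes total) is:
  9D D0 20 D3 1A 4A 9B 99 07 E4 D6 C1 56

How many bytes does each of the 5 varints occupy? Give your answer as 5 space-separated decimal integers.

Answer: 3 2 1 3 4

Derivation:
  byte[0]=0x9D cont=1 payload=0x1D=29: acc |= 29<<0 -> acc=29 shift=7
  byte[1]=0xD0 cont=1 payload=0x50=80: acc |= 80<<7 -> acc=10269 shift=14
  byte[2]=0x20 cont=0 payload=0x20=32: acc |= 32<<14 -> acc=534557 shift=21 [end]
Varint 1: bytes[0:3] = 9D D0 20 -> value 534557 (3 byte(s))
  byte[3]=0xD3 cont=1 payload=0x53=83: acc |= 83<<0 -> acc=83 shift=7
  byte[4]=0x1A cont=0 payload=0x1A=26: acc |= 26<<7 -> acc=3411 shift=14 [end]
Varint 2: bytes[3:5] = D3 1A -> value 3411 (2 byte(s))
  byte[5]=0x4A cont=0 payload=0x4A=74: acc |= 74<<0 -> acc=74 shift=7 [end]
Varint 3: bytes[5:6] = 4A -> value 74 (1 byte(s))
  byte[6]=0x9B cont=1 payload=0x1B=27: acc |= 27<<0 -> acc=27 shift=7
  byte[7]=0x99 cont=1 payload=0x19=25: acc |= 25<<7 -> acc=3227 shift=14
  byte[8]=0x07 cont=0 payload=0x07=7: acc |= 7<<14 -> acc=117915 shift=21 [end]
Varint 4: bytes[6:9] = 9B 99 07 -> value 117915 (3 byte(s))
  byte[9]=0xE4 cont=1 payload=0x64=100: acc |= 100<<0 -> acc=100 shift=7
  byte[10]=0xD6 cont=1 payload=0x56=86: acc |= 86<<7 -> acc=11108 shift=14
  byte[11]=0xC1 cont=1 payload=0x41=65: acc |= 65<<14 -> acc=1076068 shift=21
  byte[12]=0x56 cont=0 payload=0x56=86: acc |= 86<<21 -> acc=181431140 shift=28 [end]
Varint 5: bytes[9:13] = E4 D6 C1 56 -> value 181431140 (4 byte(s))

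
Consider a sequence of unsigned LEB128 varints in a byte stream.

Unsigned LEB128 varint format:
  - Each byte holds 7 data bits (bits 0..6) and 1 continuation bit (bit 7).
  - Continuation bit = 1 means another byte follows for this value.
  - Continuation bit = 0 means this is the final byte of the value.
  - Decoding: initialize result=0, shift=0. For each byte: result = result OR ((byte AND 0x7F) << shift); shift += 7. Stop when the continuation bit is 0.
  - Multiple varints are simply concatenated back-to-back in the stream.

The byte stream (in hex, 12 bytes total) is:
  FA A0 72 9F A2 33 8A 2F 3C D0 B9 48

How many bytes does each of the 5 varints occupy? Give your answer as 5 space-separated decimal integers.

Answer: 3 3 2 1 3

Derivation:
  byte[0]=0xFA cont=1 payload=0x7A=122: acc |= 122<<0 -> acc=122 shift=7
  byte[1]=0xA0 cont=1 payload=0x20=32: acc |= 32<<7 -> acc=4218 shift=14
  byte[2]=0x72 cont=0 payload=0x72=114: acc |= 114<<14 -> acc=1871994 shift=21 [end]
Varint 1: bytes[0:3] = FA A0 72 -> value 1871994 (3 byte(s))
  byte[3]=0x9F cont=1 payload=0x1F=31: acc |= 31<<0 -> acc=31 shift=7
  byte[4]=0xA2 cont=1 payload=0x22=34: acc |= 34<<7 -> acc=4383 shift=14
  byte[5]=0x33 cont=0 payload=0x33=51: acc |= 51<<14 -> acc=839967 shift=21 [end]
Varint 2: bytes[3:6] = 9F A2 33 -> value 839967 (3 byte(s))
  byte[6]=0x8A cont=1 payload=0x0A=10: acc |= 10<<0 -> acc=10 shift=7
  byte[7]=0x2F cont=0 payload=0x2F=47: acc |= 47<<7 -> acc=6026 shift=14 [end]
Varint 3: bytes[6:8] = 8A 2F -> value 6026 (2 byte(s))
  byte[8]=0x3C cont=0 payload=0x3C=60: acc |= 60<<0 -> acc=60 shift=7 [end]
Varint 4: bytes[8:9] = 3C -> value 60 (1 byte(s))
  byte[9]=0xD0 cont=1 payload=0x50=80: acc |= 80<<0 -> acc=80 shift=7
  byte[10]=0xB9 cont=1 payload=0x39=57: acc |= 57<<7 -> acc=7376 shift=14
  byte[11]=0x48 cont=0 payload=0x48=72: acc |= 72<<14 -> acc=1187024 shift=21 [end]
Varint 5: bytes[9:12] = D0 B9 48 -> value 1187024 (3 byte(s))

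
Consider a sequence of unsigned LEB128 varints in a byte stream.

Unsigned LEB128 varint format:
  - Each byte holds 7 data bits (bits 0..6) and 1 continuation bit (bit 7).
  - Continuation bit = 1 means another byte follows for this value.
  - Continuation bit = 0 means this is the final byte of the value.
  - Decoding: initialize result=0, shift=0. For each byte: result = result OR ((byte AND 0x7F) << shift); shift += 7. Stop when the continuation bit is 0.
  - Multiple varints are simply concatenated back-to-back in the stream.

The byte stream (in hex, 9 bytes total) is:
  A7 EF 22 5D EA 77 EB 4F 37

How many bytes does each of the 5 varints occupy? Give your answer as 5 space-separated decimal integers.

Answer: 3 1 2 2 1

Derivation:
  byte[0]=0xA7 cont=1 payload=0x27=39: acc |= 39<<0 -> acc=39 shift=7
  byte[1]=0xEF cont=1 payload=0x6F=111: acc |= 111<<7 -> acc=14247 shift=14
  byte[2]=0x22 cont=0 payload=0x22=34: acc |= 34<<14 -> acc=571303 shift=21 [end]
Varint 1: bytes[0:3] = A7 EF 22 -> value 571303 (3 byte(s))
  byte[3]=0x5D cont=0 payload=0x5D=93: acc |= 93<<0 -> acc=93 shift=7 [end]
Varint 2: bytes[3:4] = 5D -> value 93 (1 byte(s))
  byte[4]=0xEA cont=1 payload=0x6A=106: acc |= 106<<0 -> acc=106 shift=7
  byte[5]=0x77 cont=0 payload=0x77=119: acc |= 119<<7 -> acc=15338 shift=14 [end]
Varint 3: bytes[4:6] = EA 77 -> value 15338 (2 byte(s))
  byte[6]=0xEB cont=1 payload=0x6B=107: acc |= 107<<0 -> acc=107 shift=7
  byte[7]=0x4F cont=0 payload=0x4F=79: acc |= 79<<7 -> acc=10219 shift=14 [end]
Varint 4: bytes[6:8] = EB 4F -> value 10219 (2 byte(s))
  byte[8]=0x37 cont=0 payload=0x37=55: acc |= 55<<0 -> acc=55 shift=7 [end]
Varint 5: bytes[8:9] = 37 -> value 55 (1 byte(s))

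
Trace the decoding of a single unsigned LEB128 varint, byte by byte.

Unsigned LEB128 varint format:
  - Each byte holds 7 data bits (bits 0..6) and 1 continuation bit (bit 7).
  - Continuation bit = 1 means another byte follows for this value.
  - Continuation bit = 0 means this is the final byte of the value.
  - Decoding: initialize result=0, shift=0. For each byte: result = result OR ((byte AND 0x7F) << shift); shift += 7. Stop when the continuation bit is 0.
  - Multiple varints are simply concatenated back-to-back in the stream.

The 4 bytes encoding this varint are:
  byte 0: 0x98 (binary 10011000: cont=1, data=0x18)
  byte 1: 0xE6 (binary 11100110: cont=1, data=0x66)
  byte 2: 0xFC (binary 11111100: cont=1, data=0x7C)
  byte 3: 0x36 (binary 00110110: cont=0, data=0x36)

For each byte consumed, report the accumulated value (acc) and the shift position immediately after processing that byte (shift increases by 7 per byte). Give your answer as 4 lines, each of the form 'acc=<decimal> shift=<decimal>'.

byte 0=0x98: payload=0x18=24, contrib = 24<<0 = 24; acc -> 24, shift -> 7
byte 1=0xE6: payload=0x66=102, contrib = 102<<7 = 13056; acc -> 13080, shift -> 14
byte 2=0xFC: payload=0x7C=124, contrib = 124<<14 = 2031616; acc -> 2044696, shift -> 21
byte 3=0x36: payload=0x36=54, contrib = 54<<21 = 113246208; acc -> 115290904, shift -> 28

Answer: acc=24 shift=7
acc=13080 shift=14
acc=2044696 shift=21
acc=115290904 shift=28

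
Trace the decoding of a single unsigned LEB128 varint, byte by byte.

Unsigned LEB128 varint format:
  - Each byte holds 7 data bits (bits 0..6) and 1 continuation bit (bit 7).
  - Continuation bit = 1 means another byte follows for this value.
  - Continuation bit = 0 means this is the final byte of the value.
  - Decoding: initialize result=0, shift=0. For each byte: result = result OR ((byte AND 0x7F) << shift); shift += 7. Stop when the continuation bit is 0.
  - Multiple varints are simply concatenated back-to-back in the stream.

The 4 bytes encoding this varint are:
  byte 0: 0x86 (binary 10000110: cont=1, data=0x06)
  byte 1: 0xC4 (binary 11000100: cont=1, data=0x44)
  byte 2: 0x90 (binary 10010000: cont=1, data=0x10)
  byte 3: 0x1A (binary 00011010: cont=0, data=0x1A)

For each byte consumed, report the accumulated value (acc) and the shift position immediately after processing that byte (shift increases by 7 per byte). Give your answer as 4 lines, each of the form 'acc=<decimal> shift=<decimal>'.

byte 0=0x86: payload=0x06=6, contrib = 6<<0 = 6; acc -> 6, shift -> 7
byte 1=0xC4: payload=0x44=68, contrib = 68<<7 = 8704; acc -> 8710, shift -> 14
byte 2=0x90: payload=0x10=16, contrib = 16<<14 = 262144; acc -> 270854, shift -> 21
byte 3=0x1A: payload=0x1A=26, contrib = 26<<21 = 54525952; acc -> 54796806, shift -> 28

Answer: acc=6 shift=7
acc=8710 shift=14
acc=270854 shift=21
acc=54796806 shift=28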